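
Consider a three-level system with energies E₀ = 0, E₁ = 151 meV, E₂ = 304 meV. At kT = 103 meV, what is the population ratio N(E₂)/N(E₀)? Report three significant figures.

n₂/n₀ = exp[−(E₂−E₀)/kT] = exp(−(304 meV)/(103 meV)) = exp(-2.9515) = 0.0523.

0.0523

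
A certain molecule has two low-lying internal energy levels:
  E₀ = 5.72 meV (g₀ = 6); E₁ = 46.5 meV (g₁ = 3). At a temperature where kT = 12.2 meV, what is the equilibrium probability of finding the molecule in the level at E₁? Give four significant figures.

Eᵢ/kT = 0.468852, 3.81148.
Z = Σ gᵢe^(−Eᵢ/kT) = 6·e^(−0.468852) + 3·e^(−3.81148) = 3.75432 + 0.0663463 = 3.82067.
P₁ = g₁ e^(−E₁/kT) / Z = 0.0663463/3.82067 = 0.01737.

0.01737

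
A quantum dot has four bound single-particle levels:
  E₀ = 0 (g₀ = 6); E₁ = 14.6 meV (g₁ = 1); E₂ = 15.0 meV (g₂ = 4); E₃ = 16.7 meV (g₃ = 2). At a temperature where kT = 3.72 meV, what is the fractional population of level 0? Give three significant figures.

Eᵢ/kT = 0, 3.9247, 4.0323, 4.4892.
Z = Σ gᵢe^(−Eᵢ/kT) = 6·e^(−0) + 1·e^(−3.9247) + 4·e^(−4.0323) + 2·e^(−4.4892) = 6.0000 + 0.019748 + 0.070934 + 0.022459 = 6.1131.
P₀ = g₀ e^(−E₀/kT) / Z = 6.0000/6.1131 = 0.981.

0.981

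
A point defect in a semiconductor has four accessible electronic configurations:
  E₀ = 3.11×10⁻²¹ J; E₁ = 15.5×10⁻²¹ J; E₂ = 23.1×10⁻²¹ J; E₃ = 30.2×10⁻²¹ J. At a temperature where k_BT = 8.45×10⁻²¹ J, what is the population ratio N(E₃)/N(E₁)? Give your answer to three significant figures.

0.176

n₃/n₁ = exp[−(E₃−E₁)/kT] = exp(−(14.7 ×10⁻²¹ J)/(8.45 ×10⁻²¹ J)) = exp(-1.7396) = 0.176.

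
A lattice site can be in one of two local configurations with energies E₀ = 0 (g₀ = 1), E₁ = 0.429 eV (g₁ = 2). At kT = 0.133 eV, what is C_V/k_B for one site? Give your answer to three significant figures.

Eᵢ/kT = 0, 3.2256.
Z = Σ gᵢe^(−Eᵢ/kT) = 1·e^(−0) + 2·e^(−3.2256) = 1.0000 + 0.079464 = 1.0795.
⟨E⟩ = 0.031579 eV, ⟨E²⟩ = 0.013548 eV².
C_V/k_B = (⟨E²⟩ − ⟨E⟩²)/(kT)² = (0.013548 − 0.00099723)/0.017689 = 0.710.

0.710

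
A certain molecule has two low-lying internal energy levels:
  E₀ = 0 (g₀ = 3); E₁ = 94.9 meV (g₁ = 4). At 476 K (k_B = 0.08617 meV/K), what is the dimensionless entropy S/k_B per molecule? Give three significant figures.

1.49

k_BT = 0.08617 × 476 K = 41.017 meV.
Eᵢ/kT = 0, 2.3137.
Z = Σ gᵢe^(−Eᵢ/kT) = 3·e^(−0) + 4·e^(−2.3137) = 3.0000 + 0.39558 = 3.3956.
⟨E⟩ = Σ EᵢPᵢ = 11.056 meV.
S/k_B = ln Z + ⟨E⟩/kT = ln(3.3956) + 11.056/41.017 = 1.2225 + 0.26955 = 1.49.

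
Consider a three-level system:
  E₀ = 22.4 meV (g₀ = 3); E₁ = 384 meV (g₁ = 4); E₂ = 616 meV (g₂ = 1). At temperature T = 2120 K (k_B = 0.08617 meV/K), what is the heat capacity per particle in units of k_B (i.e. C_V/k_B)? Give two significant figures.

0.60

k_BT = 0.08617 × 2120 K = 182.7 meV.
Eᵢ/kT = 0.1226, 2.102, 3.372.
Z = Σ gᵢe^(−Eᵢ/kT) = 3·e^(−0.1226) + 4·e^(−2.102) + 1·e^(−3.372) = 2.654 + 0.4888 + 0.03432 = 3.177.
⟨E⟩ = 84.45 meV, ⟨E²⟩ = 27210 meV².
C_V/k_B = (⟨E²⟩ − ⟨E⟩²)/(kT)² = (27210 − 7132)/33380 = 0.60.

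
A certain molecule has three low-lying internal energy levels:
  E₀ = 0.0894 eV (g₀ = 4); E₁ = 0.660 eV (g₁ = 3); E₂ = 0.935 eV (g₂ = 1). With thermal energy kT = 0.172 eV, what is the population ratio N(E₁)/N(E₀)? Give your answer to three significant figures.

n₁/n₀ = (g₁/g₀) exp[−(E₁−E₀)/kT] = (3/4) × exp(−(0.5706 eV)/(0.172 eV)) = (3/4) × exp(-3.3174) = 0.0272.

0.0272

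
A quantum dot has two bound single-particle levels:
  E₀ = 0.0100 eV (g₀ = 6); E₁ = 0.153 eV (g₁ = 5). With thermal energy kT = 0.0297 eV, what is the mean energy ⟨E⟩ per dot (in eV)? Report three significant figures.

Eᵢ/kT = 0.33670, 5.1515.
Z = Σ gᵢe^(−Eᵢ/kT) = 6·e^(−0.33670) + 5·e^(−5.1515) = 4.2847 + 0.028954 = 4.3137.
⟨E⟩ = Σ Eᵢ gᵢe^(−Eᵢ/kT) / Z = (0.0100·4.2847 + 0.153·0.028954) / 4.3137 = 0.0110 eV.

0.0110 eV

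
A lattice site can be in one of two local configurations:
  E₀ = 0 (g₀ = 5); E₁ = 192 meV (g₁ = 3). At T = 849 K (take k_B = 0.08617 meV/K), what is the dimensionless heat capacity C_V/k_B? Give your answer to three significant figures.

k_BT = 0.08617 × 849 K = 73.158 meV.
Eᵢ/kT = 0, 2.6245.
Z = Σ gᵢe^(−Eᵢ/kT) = 5·e^(−0) + 3·e^(−2.6245) = 5.0000 + 0.21743 = 5.2174.
⟨E⟩ = 8.0014 meV, ⟨E²⟩ = 1536.3 meV².
C_V/k_B = (⟨E²⟩ − ⟨E⟩²)/(kT)² = (1536.3 − 64.022)/5352.1 = 0.275.

0.275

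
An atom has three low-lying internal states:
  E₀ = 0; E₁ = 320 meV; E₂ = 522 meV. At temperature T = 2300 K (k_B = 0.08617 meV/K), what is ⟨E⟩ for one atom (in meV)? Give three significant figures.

79.6 meV

k_BT = 0.08617 × 2300 K = 198.19 meV.
Eᵢ/kT = 0, 1.6146, 2.6338.
Z = Σ e^(−Eᵢ/kT) = e^(−0) + e^(−1.6146) + e^(−2.6338) = 1.0000 + 0.19897 + 0.071805 = 1.2708.
⟨E⟩ = Σ Eᵢ e^(−Eᵢ/kT) / Z = (0·1.0000 + 320·0.19897 + 522·0.071805) / 1.2708 = 79.6 meV.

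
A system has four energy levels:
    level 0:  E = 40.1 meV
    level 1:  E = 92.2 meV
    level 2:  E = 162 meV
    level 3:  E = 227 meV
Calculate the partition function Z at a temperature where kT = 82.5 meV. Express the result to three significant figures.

Eᵢ/kT = 0.48606, 1.1176, 1.9636, 2.7515.
Z = Σ e^(−Eᵢ/kT) = e^(−0.48606) + e^(−1.1176) + e^(−1.9636) + e^(−2.7515) = 0.61504 + 0.32706 + 0.14035 + 0.063832 = 1.1463.

Z = 1.15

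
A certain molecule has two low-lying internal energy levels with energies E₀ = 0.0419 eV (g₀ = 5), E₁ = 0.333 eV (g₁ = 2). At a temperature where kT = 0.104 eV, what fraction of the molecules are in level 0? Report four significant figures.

0.9762

Eᵢ/kT = 0.402885, 3.20192.
Z = Σ gᵢe^(−Eᵢ/kT) = 5·e^(−0.402885) + 2·e^(−3.20192) = 3.34194 + 0.0813680 = 3.42331.
P₀ = g₀ e^(−E₀/kT) / Z = 3.34194/3.42331 = 0.9762.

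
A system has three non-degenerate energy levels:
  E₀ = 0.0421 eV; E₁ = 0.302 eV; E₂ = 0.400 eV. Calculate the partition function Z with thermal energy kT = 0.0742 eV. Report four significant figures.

Z = 0.5886

Eᵢ/kT = 0.567385, 4.07008, 5.39084.
Z = Σ e^(−Eᵢ/kT) = e^(−0.567385) + e^(−4.07008) + e^(−5.39084) = 0.567006 + 0.0170760 + 0.00455814 = 0.588640.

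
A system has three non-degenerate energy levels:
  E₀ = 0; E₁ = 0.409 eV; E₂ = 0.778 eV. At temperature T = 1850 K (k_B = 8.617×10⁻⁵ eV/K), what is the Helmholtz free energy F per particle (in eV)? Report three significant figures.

k_BT = 8.617×10⁻⁵ × 1850 K = 0.15941 eV.
Eᵢ/kT = 0, 2.5657, 4.8805.
Z = Σ e^(−Eᵢ/kT) = e^(−0) + e^(−2.5657) + e^(−4.8805) = 1.0000 + 0.076865 + 0.0075932 = 1.0845.
F = −kT ln Z = −0.15941 × ln(1.0845) = −0.15941 × 0.081119 = -0.0129 eV.

-0.0129 eV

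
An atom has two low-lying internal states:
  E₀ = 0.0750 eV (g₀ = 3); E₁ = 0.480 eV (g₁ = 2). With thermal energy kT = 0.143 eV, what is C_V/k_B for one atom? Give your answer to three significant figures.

Eᵢ/kT = 0.52448, 3.3566.
Z = Σ gᵢe^(−Eᵢ/kT) = 3·e^(−0.52448) + 2·e^(−3.3566) = 1.7756 + 0.069707 = 1.8453.
⟨E⟩ = 0.090299 eV, ⟨E²⟩ = 0.014116 eV².
C_V/k_B = (⟨E²⟩ − ⟨E⟩²)/(kT)² = (0.014116 − 0.0081539)/0.020449 = 0.292.

0.292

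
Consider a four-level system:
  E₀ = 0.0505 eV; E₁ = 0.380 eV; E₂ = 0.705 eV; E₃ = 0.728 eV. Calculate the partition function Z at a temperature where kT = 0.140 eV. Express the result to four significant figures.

Eᵢ/kT = 0.360714, 2.71429, 5.03571, 5.20000.
Z = Σ e^(−Eᵢ/kT) = e^(−0.360714) + e^(−2.71429) + e^(−5.03571) + e^(−5.20000) = 0.697178 + 0.0662520 + 0.00650158 + 0.00551656 = 0.775448.

Z = 0.7754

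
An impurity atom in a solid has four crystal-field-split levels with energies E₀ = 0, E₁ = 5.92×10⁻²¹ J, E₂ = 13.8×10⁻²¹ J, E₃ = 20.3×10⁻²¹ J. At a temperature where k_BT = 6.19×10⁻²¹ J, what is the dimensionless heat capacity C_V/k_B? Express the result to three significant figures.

Eᵢ/kT = 0, 0.95638, 2.2294, 3.2795.
Z = Σ e^(−Eᵢ/kT) = e^(−0) + e^(−0.95638) + e^(−2.2294) + e^(−3.2795) = 1.0000 + 0.38428 + 0.10759 + 0.037647 = 1.5295.
⟨E⟩ = 2.9578, ⟨E²⟩ = 32.345.
C_V/k_B = (⟨E²⟩ − ⟨E⟩²)/(kT)² = (32.345 − 8.7486)/38.316 = 0.616.

0.616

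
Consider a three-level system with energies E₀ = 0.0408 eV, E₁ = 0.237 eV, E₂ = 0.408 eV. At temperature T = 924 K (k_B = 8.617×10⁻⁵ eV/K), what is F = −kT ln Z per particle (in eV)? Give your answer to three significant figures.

0.0336 eV

k_BT = 8.617×10⁻⁵ × 924 K = 0.079621 eV.
Eᵢ/kT = 0.51243, 2.9766, 5.1243.
Z = Σ e^(−Eᵢ/kT) = e^(−0.51243) + e^(−2.9766) + e^(−5.1243) = 0.59904 + 0.050966 + 0.0059504 = 0.65596.
F = −kT ln Z = −0.079621 × ln(0.65596) = −0.079621 × -0.42166 = 0.0336 eV.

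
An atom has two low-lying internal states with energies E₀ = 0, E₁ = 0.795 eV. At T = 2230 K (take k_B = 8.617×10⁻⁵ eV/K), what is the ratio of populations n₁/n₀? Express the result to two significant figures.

0.016

k_BT = 8.617×10⁻⁵ × 2230 K = 0.1922 eV.
n₁/n₀ = exp[−(E₁−E₀)/kT] = exp(−(0.795 eV)/(0.1922 eV)) = exp(-4.136) = 0.016.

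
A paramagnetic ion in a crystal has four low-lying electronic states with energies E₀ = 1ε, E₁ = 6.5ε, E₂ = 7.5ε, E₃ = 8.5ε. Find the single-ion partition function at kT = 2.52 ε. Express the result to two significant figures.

Eᵢ/kT = 0.3968, 2.579, 2.976, 3.373.
Z = Σ e^(−Eᵢ/kT) = e^(−0.3968) + e^(−2.579) + e^(−2.976) + e^(−3.373) = 0.6725 + 0.07585 + 0.05100 + 0.03429 = 0.8336.

Z = 0.83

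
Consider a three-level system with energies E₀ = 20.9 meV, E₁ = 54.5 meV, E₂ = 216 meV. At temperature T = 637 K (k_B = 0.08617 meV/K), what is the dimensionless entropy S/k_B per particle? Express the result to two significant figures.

k_BT = 0.08617 × 637 K = 54.89 meV.
Eᵢ/kT = 0.3808, 0.9929, 3.935.
Z = Σ e^(−Eᵢ/kT) = e^(−0.3808) + e^(−0.9929) + e^(−3.935) = 0.6833 + 0.3705 + 0.01955 = 1.073.
⟨E⟩ = Σ EᵢPᵢ = 36.06 meV.
S/k_B = ln Z + ⟨E⟩/kT = ln(1.073) + 36.06/54.89 = 0.07046 + 0.6570 = 0.73.

0.73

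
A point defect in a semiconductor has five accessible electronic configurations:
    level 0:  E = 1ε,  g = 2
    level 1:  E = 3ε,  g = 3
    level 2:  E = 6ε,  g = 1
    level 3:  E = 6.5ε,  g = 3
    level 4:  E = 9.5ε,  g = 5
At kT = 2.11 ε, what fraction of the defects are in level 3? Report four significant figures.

0.06206

Eᵢ/kT = 0.473934, 1.42180, 2.84360, 3.08057, 4.50237.
Z = Σ gᵢe^(−Eᵢ/kT) = 2·e^(−0.473934) + 3·e^(−1.42180) + 1·e^(−2.84360) + 3·e^(−3.08057) + 5·e^(−4.50237) = 1.24510 + 0.723838 + 0.0582157 + 0.137799 + 0.0554135 = 2.22037.
P₃ = g₃ e^(−E₃/kT) / Z = 0.137799/2.22037 = 0.06206.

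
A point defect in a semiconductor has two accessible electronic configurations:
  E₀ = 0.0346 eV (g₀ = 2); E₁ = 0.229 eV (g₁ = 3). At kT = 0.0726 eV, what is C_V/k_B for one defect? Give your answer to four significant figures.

0.6074

Eᵢ/kT = 0.476584, 3.15427.
Z = Σ gᵢe^(−Eᵢ/kT) = 2·e^(−0.476584) + 3·e^(−3.15427) = 1.24180 + 0.128009 = 1.36981.
⟨E⟩ = 0.0527667 eV, ⟨E²⟩ = 0.00598591 eV².
C_V/k_B = (⟨E²⟩ − ⟨E⟩²)/(kT)² = (0.00598591 − 0.00278432)/0.00527076 = 0.6074.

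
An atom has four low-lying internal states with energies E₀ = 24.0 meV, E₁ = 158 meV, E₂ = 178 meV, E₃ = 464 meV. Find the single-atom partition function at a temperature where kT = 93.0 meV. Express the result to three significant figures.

Eᵢ/kT = 0.25806, 1.6989, 1.9140, 4.9892.
Z = Σ e^(−Eᵢ/kT) = e^(−0.25806) + e^(−1.6989) + e^(−1.9140) + e^(−4.9892) = 0.77255 + 0.18288 + 0.14749 + 0.0068111 = 1.1097.

Z = 1.11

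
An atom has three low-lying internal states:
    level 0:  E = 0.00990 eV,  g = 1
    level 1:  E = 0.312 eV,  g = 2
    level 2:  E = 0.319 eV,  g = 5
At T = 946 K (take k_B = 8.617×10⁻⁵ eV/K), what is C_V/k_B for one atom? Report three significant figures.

k_BT = 8.617×10⁻⁵ × 946 K = 0.081517 eV.
Eᵢ/kT = 0.12145, 3.8274, 3.9133.
Z = Σ gᵢe^(−Eᵢ/kT) = 1·e^(−0.12145) + 2·e^(−3.8274) + 5·e^(−3.9133) = 0.88564 + 0.043532 + 0.099872 = 1.0290.
⟨E⟩ = 0.052681 eV, ⟨E²⟩ = 0.014079 eV².
C_V/k_B = (⟨E²⟩ − ⟨E⟩²)/(kT)² = (0.014079 − 0.0027753)/0.0066450 = 1.70.

1.70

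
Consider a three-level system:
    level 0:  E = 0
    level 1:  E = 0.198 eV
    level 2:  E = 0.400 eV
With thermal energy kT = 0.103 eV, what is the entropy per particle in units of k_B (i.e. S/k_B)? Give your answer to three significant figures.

Eᵢ/kT = 0, 1.9223, 3.8835.
Z = Σ e^(−Eᵢ/kT) = e^(−0) + e^(−1.9223) + e^(−3.8835) = 1.0000 + 0.14627 + 0.020579 = 1.1668.
⟨E⟩ = Σ EᵢPᵢ = 0.031876 eV.
S/k_B = ln Z + ⟨E⟩/kT = ln(1.1668) + 0.031876/0.103 = 0.15426 + 0.30948 = 0.464.

0.464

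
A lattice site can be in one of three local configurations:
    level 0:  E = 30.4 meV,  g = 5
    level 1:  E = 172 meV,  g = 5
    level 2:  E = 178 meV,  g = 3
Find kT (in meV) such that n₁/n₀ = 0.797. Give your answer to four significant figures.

624.1 meV

n₁/n₀ = (g₁/g₀) exp[−(E₁−E₀)/kT] = 0.797.
⇒ (E₁−E₀)/kT = ln((5/5)/0.797) = ln(1.25471) = 0.226904.
kT = 141.6 meV / 0.226904 = 624.1 meV.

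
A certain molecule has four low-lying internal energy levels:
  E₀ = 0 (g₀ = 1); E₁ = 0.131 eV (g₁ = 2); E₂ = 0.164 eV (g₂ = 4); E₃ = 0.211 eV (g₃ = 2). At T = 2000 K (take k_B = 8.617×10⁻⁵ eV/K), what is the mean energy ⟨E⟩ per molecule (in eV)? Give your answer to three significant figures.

k_BT = 8.617×10⁻⁵ × 2000 K = 0.17234 eV.
Eᵢ/kT = 0, 0.76013, 0.95161, 1.2243.
Z = Σ gᵢe^(−Eᵢ/kT) = 1·e^(−0) + 2·e^(−0.76013) + 4·e^(−0.95161) + 2·e^(−1.2243) = 1.0000 + 0.93521 + 1.5445 + 0.58793 = 4.0676.
⟨E⟩ = Σ Eᵢ gᵢe^(−Eᵢ/kT) / Z = (0·1.0000 + 0.131·0.93521 + 0.164·1.5445 + 0.211·0.58793) / 4.0676 = 0.123 eV.

0.123 eV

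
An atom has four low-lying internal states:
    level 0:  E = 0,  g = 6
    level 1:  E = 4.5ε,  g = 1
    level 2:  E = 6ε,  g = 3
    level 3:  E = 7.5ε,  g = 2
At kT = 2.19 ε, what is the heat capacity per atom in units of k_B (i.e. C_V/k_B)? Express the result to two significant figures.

0.41

Eᵢ/kT = 0, 2.055, 2.740, 3.425.
Z = Σ gᵢe^(−Eᵢ/kT) = 6·e^(−0) + 1·e^(−2.055) + 3·e^(−2.740) + 2·e^(−3.425) = 6.000 + 0.1281 + 0.1937 + 0.06510 = 6.387.
⟨E⟩ = 0.3487 ε, ⟨E²⟩ = 2.071 ε².
C_V/k_B = (⟨E²⟩ − ⟨E⟩²)/(kT)² = (2.071 − 0.1216)/4.796 = 0.41.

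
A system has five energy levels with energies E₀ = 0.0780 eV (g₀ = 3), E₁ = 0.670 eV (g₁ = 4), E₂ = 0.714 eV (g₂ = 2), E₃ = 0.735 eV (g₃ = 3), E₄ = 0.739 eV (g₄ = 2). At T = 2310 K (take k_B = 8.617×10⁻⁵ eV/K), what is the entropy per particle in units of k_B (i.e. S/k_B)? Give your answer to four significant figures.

k_BT = 8.617×10⁻⁵ × 2310 K = 0.199053 eV.
Eᵢ/kT = 0.391855, 3.36594, 3.58698, 3.69248, 3.71258.
Z = Σ gᵢe^(−Eᵢ/kT) = 3·e^(−0.391855) + 4·e^(−3.36594) + 2·e^(−3.58698) + 3·e^(−3.69248) + 2·e^(−3.71258) = 2.02741 + 0.138118 + 0.0553636 + 0.0747304 + 0.0488289 = 2.34445.
⟨E⟩ = Σ EᵢPᵢ = 0.162604 eV.
S/k_B = ln Z + ⟨E⟩/kT = ln(2.34445) + 0.162604/0.199053 = 0.852051 + 0.816888 = 1.669.

1.669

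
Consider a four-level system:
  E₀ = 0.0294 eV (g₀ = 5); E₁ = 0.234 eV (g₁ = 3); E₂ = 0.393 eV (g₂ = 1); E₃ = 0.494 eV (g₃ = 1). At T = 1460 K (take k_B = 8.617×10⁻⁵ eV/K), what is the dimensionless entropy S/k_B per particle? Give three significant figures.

k_BT = 8.617×10⁻⁵ × 1460 K = 0.12581 eV.
Eᵢ/kT = 0.23369, 1.8599, 3.1238, 3.9266.
Z = Σ gᵢe^(−Eᵢ/kT) = 5·e^(−0.23369) + 3·e^(−1.8599) + 1·e^(−3.1238) + 1·e^(−3.9266) = 3.9580 + 0.46706 + 0.043990 + 0.019711 = 4.4888.
⟨E⟩ = Σ EᵢPᵢ = 0.056292 eV.
S/k_B = ln Z + ⟨E⟩/kT = ln(4.4888) + 0.056292/0.12581 = 1.5016 + 0.44744 = 1.95.

1.95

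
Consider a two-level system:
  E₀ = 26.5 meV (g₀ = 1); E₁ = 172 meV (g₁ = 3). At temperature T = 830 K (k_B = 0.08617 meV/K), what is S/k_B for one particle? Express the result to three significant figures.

k_BT = 0.08617 × 830 K = 71.521 meV.
Eᵢ/kT = 0.37052, 2.4049.
Z = Σ gᵢe^(−Eᵢ/kT) = 1·e^(−0.37052) + 3·e^(−2.4049) = 0.69038 + 0.27082 = 0.96120.
⟨E⟩ = Σ EᵢPᵢ = 67.495 meV.
S/k_B = ln Z + ⟨E⟩/kT = ln(0.96120) + 67.495/71.521 = -0.039573 + 0.94371 = 0.904.

0.904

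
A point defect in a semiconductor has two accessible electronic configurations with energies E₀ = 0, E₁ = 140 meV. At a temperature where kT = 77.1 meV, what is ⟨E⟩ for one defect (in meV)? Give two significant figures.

20 meV

Eᵢ/kT = 0, 1.816.
Z = Σ e^(−Eᵢ/kT) = e^(−0) + e^(−1.816) = 1.000 + 0.1627 = 1.163.
⟨E⟩ = Σ Eᵢ e^(−Eᵢ/kT) / Z = (0·1.000 + 140·0.1627) / 1.163 = 20 meV.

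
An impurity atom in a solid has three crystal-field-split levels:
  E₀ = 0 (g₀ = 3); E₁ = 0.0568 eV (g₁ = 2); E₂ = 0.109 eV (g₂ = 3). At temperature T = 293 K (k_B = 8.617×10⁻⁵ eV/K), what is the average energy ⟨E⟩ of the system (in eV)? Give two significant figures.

k_BT = 8.617×10⁻⁵ × 293 K = 0.02525 eV.
Eᵢ/kT = 0, 2.250, 4.317.
Z = Σ gᵢe^(−Eᵢ/kT) = 3·e^(−0) + 2·e^(−2.250) + 3·e^(−4.317) = 3.000 + 0.2108 + 0.04002 = 3.251.
⟨E⟩ = Σ Eᵢ gᵢe^(−Eᵢ/kT) / Z = (0·3.000 + 0.0568·0.2108 + 0.109·0.04002) / 3.251 = 0.0050 eV.

0.0050 eV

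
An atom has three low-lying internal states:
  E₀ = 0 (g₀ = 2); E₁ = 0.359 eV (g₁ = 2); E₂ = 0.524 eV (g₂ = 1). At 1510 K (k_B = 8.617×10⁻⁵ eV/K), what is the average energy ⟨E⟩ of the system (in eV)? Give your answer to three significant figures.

0.0256 eV

k_BT = 8.617×10⁻⁵ × 1510 K = 0.13012 eV.
Eᵢ/kT = 0, 2.7590, 4.0271.
Z = Σ gᵢe^(−Eᵢ/kT) = 2·e^(−0) + 2·e^(−2.7590) + 1·e^(−4.0271) = 2.0000 + 0.12671 + 0.017826 = 2.1445.
⟨E⟩ = Σ Eᵢ gᵢe^(−Eᵢ/kT) / Z = (0·2.0000 + 0.359·0.12671 + 0.524·0.017826) / 2.1445 = 0.0256 eV.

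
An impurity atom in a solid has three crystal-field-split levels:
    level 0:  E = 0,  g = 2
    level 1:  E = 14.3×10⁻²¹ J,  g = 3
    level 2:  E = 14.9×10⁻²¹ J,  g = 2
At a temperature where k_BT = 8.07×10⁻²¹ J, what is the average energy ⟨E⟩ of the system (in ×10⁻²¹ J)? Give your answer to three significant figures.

4.25 ×10⁻²¹ J

Eᵢ/kT = 0, 1.7720, 1.8463.
Z = Σ gᵢe^(−Eᵢ/kT) = 2·e^(−0) + 3·e^(−1.7720) + 2·e^(−1.8463) = 2.0000 + 0.50998 + 0.31564 = 2.8256.
⟨E⟩ = Σ Eᵢ gᵢe^(−Eᵢ/kT) / Z = (0·2.0000 + 14.3·0.50998 + 14.9·0.31564) / 2.8256 = 4.25 ×10⁻²¹ J.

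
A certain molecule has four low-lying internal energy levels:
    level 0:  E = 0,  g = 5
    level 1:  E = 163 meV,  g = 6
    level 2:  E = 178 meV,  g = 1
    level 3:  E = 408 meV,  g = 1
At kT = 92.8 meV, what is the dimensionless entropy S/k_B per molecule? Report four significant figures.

2.172

Eᵢ/kT = 0, 1.75647, 1.91810, 4.39655.
Z = Σ gᵢe^(−Eᵢ/kT) = 5·e^(−0) + 6·e^(−1.75647) + 1·e^(−1.91810) + 1·e^(−4.39655) = 5.00000 + 1.03592 + 0.146886 + 0.0123198 = 6.19513.
⟨E⟩ = Σ EᵢPᵢ = 32.2878 meV.
S/k_B = ln Z + ⟨E⟩/kT = ln(6.19513) + 32.2878/92.8 = 1.82376 + 0.347929 = 2.172.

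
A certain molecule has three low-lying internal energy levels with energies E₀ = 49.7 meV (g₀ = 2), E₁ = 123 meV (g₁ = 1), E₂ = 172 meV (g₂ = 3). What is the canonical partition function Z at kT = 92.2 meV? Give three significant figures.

Eᵢ/kT = 0.53905, 1.3341, 1.8655.
Z = Σ gᵢe^(−Eᵢ/kT) = 2·e^(−0.53905) + 1·e^(−1.3341) + 3·e^(−1.8655) = 1.1666 + 0.26340 + 0.46446 = 1.8945.

Z = 1.89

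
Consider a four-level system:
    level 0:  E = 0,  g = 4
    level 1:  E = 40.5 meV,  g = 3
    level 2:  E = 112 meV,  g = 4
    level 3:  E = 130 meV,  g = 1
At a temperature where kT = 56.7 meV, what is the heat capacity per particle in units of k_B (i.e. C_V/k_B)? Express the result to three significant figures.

Eᵢ/kT = 0, 0.71429, 1.9753, 2.2928.
Z = Σ gᵢe^(−Eᵢ/kT) = 4·e^(−0) + 3·e^(−0.71429) + 4·e^(−1.9753) + 1·e^(−2.2928) = 4.0000 + 1.4686 + 0.55488 + 0.10098 = 6.1245.
⟨E⟩ = 22.002 meV, ⟨E²⟩ = 1808.4 meV².
C_V/k_B = (⟨E²⟩ − ⟨E⟩²)/(kT)² = (1808.4 − 484.09)/3214.9 = 0.412.

0.412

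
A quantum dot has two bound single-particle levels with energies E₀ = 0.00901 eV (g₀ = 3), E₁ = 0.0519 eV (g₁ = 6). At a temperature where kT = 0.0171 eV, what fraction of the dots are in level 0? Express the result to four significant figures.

0.8600

Eᵢ/kT = 0.526901, 3.03509.
Z = Σ gᵢe^(−Eᵢ/kT) = 3·e^(−0.526901) + 6·e^(−3.03509) = 1.77130 + 0.288422 = 2.05972.
P₀ = g₀ e^(−E₀/kT) / Z = 1.77130/2.05972 = 0.8600.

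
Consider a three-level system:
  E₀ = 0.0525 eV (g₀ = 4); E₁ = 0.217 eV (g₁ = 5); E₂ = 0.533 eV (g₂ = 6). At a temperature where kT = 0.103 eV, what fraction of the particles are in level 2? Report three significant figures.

0.0111

Eᵢ/kT = 0.50971, 2.1068, 5.1748.
Z = Σ gᵢe^(−Eᵢ/kT) = 4·e^(−0.50971) + 5·e^(−2.1068) + 6·e^(−5.1748) = 2.4027 + 0.60813 + 0.033944 = 3.0448.
P₂ = g₂ e^(−E₂/kT) / Z = 0.033944/3.0448 = 0.0111.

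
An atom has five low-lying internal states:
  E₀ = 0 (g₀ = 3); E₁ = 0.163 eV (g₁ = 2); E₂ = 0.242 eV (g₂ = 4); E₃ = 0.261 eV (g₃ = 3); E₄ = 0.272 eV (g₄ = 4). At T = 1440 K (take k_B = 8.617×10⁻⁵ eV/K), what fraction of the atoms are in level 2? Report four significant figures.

0.1156

k_BT = 8.617×10⁻⁵ × 1440 K = 0.124085 eV.
Eᵢ/kT = 0, 1.31362, 1.95028, 2.10340, 2.19205.
Z = Σ gᵢe^(−Eᵢ/kT) = 3·e^(−0) + 2·e^(−1.31362) + 4·e^(−1.95028) + 3·e^(−2.10340) + 4·e^(−2.19205) = 3.00000 + 0.537690 + 0.568937 + 0.366122 + 0.446750 = 4.91950.
P₂ = g₂ e^(−E₂/kT) / Z = 0.568937/4.91950 = 0.1156.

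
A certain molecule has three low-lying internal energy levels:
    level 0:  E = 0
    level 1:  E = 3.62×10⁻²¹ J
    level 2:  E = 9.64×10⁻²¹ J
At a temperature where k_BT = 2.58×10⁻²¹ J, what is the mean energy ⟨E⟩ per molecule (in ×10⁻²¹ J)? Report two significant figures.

0.88 ×10⁻²¹ J

Eᵢ/kT = 0, 1.403, 3.736.
Z = Σ e^(−Eᵢ/kT) = e^(−0) + e^(−1.403) + e^(−3.736) = 1.000 + 0.2459 + 0.02385 = 1.270.
⟨E⟩ = Σ Eᵢ e^(−Eᵢ/kT) / Z = (0·1.000 + 3.62·0.2459 + 9.64·0.02385) / 1.270 = 0.88 ×10⁻²¹ J.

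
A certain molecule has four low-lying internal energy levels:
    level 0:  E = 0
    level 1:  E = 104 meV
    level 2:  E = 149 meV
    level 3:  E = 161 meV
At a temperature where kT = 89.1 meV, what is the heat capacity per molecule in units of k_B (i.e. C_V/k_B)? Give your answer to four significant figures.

Eᵢ/kT = 0, 1.16723, 1.67228, 1.80696.
Z = Σ e^(−Eᵢ/kT) = e^(−0) + e^(−1.16723) + e^(−1.67228) + e^(−1.80696) = 1.00000 + 0.311228 + 0.187818 + 0.164152 = 1.66320.
⟨E⟩ = 52.1772 meV, ⟨E²⟩ = 7089.33 meV².
C_V/k_B = (⟨E²⟩ − ⟨E⟩²)/(kT)² = (7089.33 − 2722.46)/7938.81 = 0.5501.

0.5501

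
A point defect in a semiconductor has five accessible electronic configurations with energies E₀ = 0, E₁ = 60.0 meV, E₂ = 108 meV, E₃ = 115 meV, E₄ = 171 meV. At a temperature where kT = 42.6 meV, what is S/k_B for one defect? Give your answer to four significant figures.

0.9102

Eᵢ/kT = 0, 1.40845, 2.53521, 2.69953, 4.01408.
Z = Σ e^(−Eᵢ/kT) = e^(−0) + e^(−1.40845) + e^(−2.53521) + e^(−2.69953) + e^(−4.01408) = 1.00000 + 0.244522 + 0.0792451 + 0.0672371 + 0.0180596 = 1.40906.
⟨E⟩ = Σ EᵢPᵢ = 24.1652 meV.
S/k_B = ln Z + ⟨E⟩/kT = ln(1.40906) + 24.1652/42.6 = 0.342923 + 0.567258 = 0.9102.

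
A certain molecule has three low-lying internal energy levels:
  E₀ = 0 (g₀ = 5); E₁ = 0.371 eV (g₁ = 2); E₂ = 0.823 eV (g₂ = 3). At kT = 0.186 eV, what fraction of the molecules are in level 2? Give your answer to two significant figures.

Eᵢ/kT = 0, 1.995, 4.425.
Z = Σ gᵢe^(−Eᵢ/kT) = 5·e^(−0) + 2·e^(−1.995) + 3·e^(−4.425) = 5.000 + 0.2720 + 0.03592 = 5.308.
P₂ = g₂ e^(−E₂/kT) / Z = 0.03592/5.308 = 0.0068.

0.0068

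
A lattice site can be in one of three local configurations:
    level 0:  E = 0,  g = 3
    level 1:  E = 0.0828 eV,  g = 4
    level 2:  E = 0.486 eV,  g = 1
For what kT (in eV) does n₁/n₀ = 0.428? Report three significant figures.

0.0729 eV

n₁/n₀ = (g₁/g₀) exp[−(E₁−E₀)/kT] = 0.428.
⇒ (E₁−E₀)/kT = ln((4/3)/0.428) = ln(3.1153) = 1.1363.
kT = 0.0828 eV / 1.1363 = 0.0729 eV.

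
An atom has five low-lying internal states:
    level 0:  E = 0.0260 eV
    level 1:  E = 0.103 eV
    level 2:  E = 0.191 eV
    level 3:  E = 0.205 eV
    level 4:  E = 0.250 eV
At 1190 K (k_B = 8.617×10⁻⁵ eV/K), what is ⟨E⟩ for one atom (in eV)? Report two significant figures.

0.090 eV

k_BT = 8.617×10⁻⁵ × 1190 K = 0.1025 eV.
Eᵢ/kT = 0.2537, 1.005, 1.863, 2.000, 2.439.
Z = Σ e^(−Eᵢ/kT) = e^(−0.2537) + e^(−1.005) + e^(−1.863) + e^(−2.000) + e^(−2.439) = 0.7759 + 0.3660 + 0.1552 + 0.1353 + 0.08725 = 1.520.
⟨E⟩ = Σ Eᵢ e^(−Eᵢ/kT) / Z = (0.0260·0.7759 + 0.103·0.3660 + 0.191·0.1552 + 0.205·0.1353 + 0.250·0.08725) / 1.520 = 0.090 eV.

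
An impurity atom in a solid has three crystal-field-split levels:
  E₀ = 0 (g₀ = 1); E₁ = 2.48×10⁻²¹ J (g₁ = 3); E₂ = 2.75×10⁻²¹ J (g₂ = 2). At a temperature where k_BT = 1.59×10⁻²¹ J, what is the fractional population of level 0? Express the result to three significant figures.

Eᵢ/kT = 0, 1.5597, 1.7296.
Z = Σ gᵢe^(−Eᵢ/kT) = 1·e^(−0) + 3·e^(−1.5597) + 2·e^(−1.7296) = 1.0000 + 0.63060 + 0.35471 = 1.9853.
P₀ = g₀ e^(−E₀/kT) / Z = 1.0000/1.9853 = 0.504.

0.504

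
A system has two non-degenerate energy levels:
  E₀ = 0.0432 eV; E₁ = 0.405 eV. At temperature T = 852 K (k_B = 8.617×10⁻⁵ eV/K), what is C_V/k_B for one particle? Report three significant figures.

k_BT = 8.617×10⁻⁵ × 852 K = 0.073417 eV.
Eᵢ/kT = 0.58842, 5.5164.
Z = Σ e^(−Eᵢ/kT) = e^(−0.58842) + e^(−5.5164) = 0.55520 + 0.0040203 = 0.55922.
⟨E⟩ = 0.045801 eV, ⟨E²⟩ = 0.0030320 eV².
C_V/k_B = (⟨E²⟩ − ⟨E⟩²)/(kT)² = (0.0030320 − 0.0020977)/0.0053901 = 0.173.

0.173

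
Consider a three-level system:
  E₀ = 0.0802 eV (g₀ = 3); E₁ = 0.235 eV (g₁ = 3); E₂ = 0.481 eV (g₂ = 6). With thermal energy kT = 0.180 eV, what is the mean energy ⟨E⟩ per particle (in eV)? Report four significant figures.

0.1729 eV

Eᵢ/kT = 0.445556, 1.30556, 2.67222.
Z = Σ gᵢe^(−Eᵢ/kT) = 3·e^(−0.445556) + 3·e^(−1.30556) + 6·e^(−2.67222) = 1.92140 + 0.813062 + 0.414592 = 3.14905.
⟨E⟩ = Σ Eᵢ gᵢe^(−Eᵢ/kT) / Z = (0.0802·1.92140 + 0.235·0.813062 + 0.481·0.414592) / 3.14905 = 0.1729 eV.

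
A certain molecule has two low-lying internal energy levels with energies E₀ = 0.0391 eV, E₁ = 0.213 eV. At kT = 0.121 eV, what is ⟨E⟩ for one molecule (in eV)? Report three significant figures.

Eᵢ/kT = 0.32314, 1.7603.
Z = Σ e^(−Eᵢ/kT) = e^(−0.32314) + e^(−1.7603) = 0.72387 + 0.17199 = 0.89586.
⟨E⟩ = Σ Eᵢ e^(−Eᵢ/kT) / Z = (0.0391·0.72387 + 0.213·0.17199) / 0.89586 = 0.0725 eV.

0.0725 eV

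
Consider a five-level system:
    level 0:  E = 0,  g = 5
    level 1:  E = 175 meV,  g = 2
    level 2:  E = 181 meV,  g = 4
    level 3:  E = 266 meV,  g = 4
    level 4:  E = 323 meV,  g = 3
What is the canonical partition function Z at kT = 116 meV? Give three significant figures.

Z = 6.87

Eᵢ/kT = 0, 1.5086, 1.5603, 2.2931, 2.7845.
Z = Σ gᵢe^(−Eᵢ/kT) = 5·e^(−0) + 2·e^(−1.5086) + 4·e^(−1.5603) + 4·e^(−2.2931) + 3·e^(−2.7845) = 5.0000 + 0.44244 + 0.84029 + 0.40381 + 0.18528 = 6.8718.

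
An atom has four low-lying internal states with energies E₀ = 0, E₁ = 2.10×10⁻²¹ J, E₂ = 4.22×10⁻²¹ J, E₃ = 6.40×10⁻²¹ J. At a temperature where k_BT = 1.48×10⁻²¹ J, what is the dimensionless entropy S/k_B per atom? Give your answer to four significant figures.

Eᵢ/kT = 0, 1.41892, 2.85135, 4.32432.
Z = Σ e^(−Eᵢ/kT) = e^(−0) + e^(−1.41892) + e^(−2.85135) + e^(−4.32432) = 1.00000 + 0.241975 + 0.0577663 + 0.0132426 = 1.31298.
⟨E⟩ = Σ EᵢPᵢ = 0.637233 ×10⁻²¹ J.
S/k_B = ln Z + ⟨E⟩/kT = ln(1.31298) + 0.637233/1.48 = 0.272299 + 0.430563 = 0.7029.

0.7029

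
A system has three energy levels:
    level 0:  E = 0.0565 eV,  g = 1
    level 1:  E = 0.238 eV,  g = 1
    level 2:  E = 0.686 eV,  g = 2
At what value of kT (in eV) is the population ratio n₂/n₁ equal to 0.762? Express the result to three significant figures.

0.464 eV

n₂/n₁ = (g₂/g₁) exp[−(E₂−E₁)/kT] = 0.762.
⇒ (E₂−E₁)/kT = ln((2/1)/0.762) = ln(2.6247) = 0.96497.
kT = 0.448 eV / 0.96497 = 0.464 eV.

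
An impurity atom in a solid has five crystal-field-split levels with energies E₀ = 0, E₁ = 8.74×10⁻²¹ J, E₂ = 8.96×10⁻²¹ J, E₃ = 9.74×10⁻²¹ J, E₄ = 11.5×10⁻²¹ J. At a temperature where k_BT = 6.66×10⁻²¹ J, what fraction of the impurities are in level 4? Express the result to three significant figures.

Eᵢ/kT = 0, 1.3123, 1.3453, 1.4625, 1.7267.
Z = Σ e^(−Eᵢ/kT) = e^(−0) + e^(−1.3123) + e^(−1.3453) + e^(−1.4625) + e^(−1.7267) = 1.0000 + 0.26920 + 0.26046 + 0.23166 + 0.17787 = 1.9392.
P₄ = e^(−E₄/kT) / Z = 0.17787/1.9392 = 0.0917.

0.0917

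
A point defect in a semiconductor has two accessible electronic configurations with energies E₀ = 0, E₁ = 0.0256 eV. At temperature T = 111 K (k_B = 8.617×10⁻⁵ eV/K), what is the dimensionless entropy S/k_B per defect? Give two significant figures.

k_BT = 8.617×10⁻⁵ × 111 K = 0.009565 eV.
Eᵢ/kT = 0, 2.676.
Z = Σ e^(−Eᵢ/kT) = e^(−0) + e^(−2.676) = 1.000 + 0.06884 = 1.069.
⟨E⟩ = Σ EᵢPᵢ = 0.001649 eV.
S/k_B = ln Z + ⟨E⟩/kT = ln(1.069) + 0.001649/0.009565 = 0.06672 + 0.1724 = 0.24.

0.24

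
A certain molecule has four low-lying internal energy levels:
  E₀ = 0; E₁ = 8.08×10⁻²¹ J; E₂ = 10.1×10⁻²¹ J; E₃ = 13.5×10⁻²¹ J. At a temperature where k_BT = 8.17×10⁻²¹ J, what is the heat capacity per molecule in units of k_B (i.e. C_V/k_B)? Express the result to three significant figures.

0.401

Eᵢ/kT = 0, 0.98898, 1.2362, 1.6524.
Z = Σ e^(−Eᵢ/kT) = e^(−0) + e^(−0.98898) + e^(−1.2362) + e^(−1.6524) = 1.0000 + 0.37196 + 0.29049 + 0.19159 = 1.8540.
⟨E⟩ = 4.5986, ⟨E²⟩ = 47.915.
C_V/k_B = (⟨E²⟩ − ⟨E⟩²)/(kT)² = (47.915 − 21.147)/66.749 = 0.401.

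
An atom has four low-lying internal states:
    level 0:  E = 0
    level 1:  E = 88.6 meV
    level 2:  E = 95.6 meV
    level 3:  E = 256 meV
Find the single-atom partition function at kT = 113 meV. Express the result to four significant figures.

Eᵢ/kT = 0, 0.784071, 0.846018, 2.26549.
Z = Σ e^(−Eᵢ/kT) = e^(−0) + e^(−0.784071) + e^(−0.846018) + e^(−2.26549) = 1.00000 + 0.456544 + 0.429120 + 0.103779 = 1.98944.

Z = 1.989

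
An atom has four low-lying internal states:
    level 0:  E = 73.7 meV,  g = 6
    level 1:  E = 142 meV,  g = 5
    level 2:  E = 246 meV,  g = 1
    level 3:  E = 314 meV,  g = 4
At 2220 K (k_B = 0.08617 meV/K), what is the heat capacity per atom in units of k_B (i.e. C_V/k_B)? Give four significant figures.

k_BT = 0.08617 × 2220 K = 191.297 meV.
Eᵢ/kT = 0.385265, 0.742301, 1.28596, 1.64143.
Z = Σ gᵢe^(−Eᵢ/kT) = 6·e^(−0.385265) + 5·e^(−0.742301) + 1·e^(−1.28596) + 4·e^(−1.64143) = 4.08162 + 2.38009 + 0.276385 + 0.774811 = 7.51291.
⟨E⟩ = 126.458 meV, ⟨E²⟩ = 21733.4 meV².
C_V/k_B = (⟨E²⟩ − ⟨E⟩²)/(kT)² = (21733.4 − 15991.6)/36594.5 = 0.1569.

0.1569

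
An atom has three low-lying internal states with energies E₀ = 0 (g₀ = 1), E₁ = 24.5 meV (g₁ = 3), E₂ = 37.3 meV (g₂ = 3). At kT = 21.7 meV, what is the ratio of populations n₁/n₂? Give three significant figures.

n₁/n₂ = (g₁/g₂) exp[−(E₁−E₂)/kT] = (3/3) × exp(−(-12.8 meV)/(21.7 meV)) = (3/3) × exp(0.58986) = 1.80.

1.80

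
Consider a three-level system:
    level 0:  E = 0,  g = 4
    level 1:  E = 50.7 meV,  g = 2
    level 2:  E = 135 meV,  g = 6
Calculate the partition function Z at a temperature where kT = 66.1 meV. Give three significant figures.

Eᵢ/kT = 0, 0.76702, 2.0424.
Z = Σ gᵢe^(−Eᵢ/kT) = 4·e^(−0) + 2·e^(−0.76702) + 6·e^(−2.0424) = 4.0000 + 0.92879 + 0.77830 = 5.7071.

Z = 5.71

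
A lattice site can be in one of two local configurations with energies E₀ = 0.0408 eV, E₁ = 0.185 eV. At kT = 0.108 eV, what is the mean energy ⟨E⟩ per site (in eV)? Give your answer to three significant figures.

Eᵢ/kT = 0.37778, 1.7130.
Z = Σ e^(−Eᵢ/kT) = e^(−0.37778) + e^(−1.7130) = 0.68538 + 0.18032 = 0.86570.
⟨E⟩ = Σ Eᵢ e^(−Eᵢ/kT) / Z = (0.0408·0.68538 + 0.185·0.18032) / 0.86570 = 0.0708 eV.

0.0708 eV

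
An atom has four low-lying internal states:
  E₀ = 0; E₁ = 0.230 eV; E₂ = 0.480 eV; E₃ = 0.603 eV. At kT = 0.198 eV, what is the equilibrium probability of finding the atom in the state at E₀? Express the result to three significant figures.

0.690

Eᵢ/kT = 0, 1.1616, 2.4242, 3.0455.
Z = Σ e^(−Eᵢ/kT) = e^(−0) + e^(−1.1616) + e^(−2.4242) + e^(−3.0455) = 1.0000 + 0.31299 + 0.088549 + 0.047573 = 1.4491.
P₀ = e^(−E₀/kT) / Z = 1.0000/1.4491 = 0.690.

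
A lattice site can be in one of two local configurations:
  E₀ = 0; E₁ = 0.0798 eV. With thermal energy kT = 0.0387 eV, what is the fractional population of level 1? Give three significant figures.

Eᵢ/kT = 0, 2.0620.
Z = Σ e^(−Eᵢ/kT) = e^(−0) + e^(−2.0620) = 1.0000 + 0.12720 = 1.1272.
P₁ = e^(−E₁/kT) / Z = 0.12720/1.1272 = 0.113.

0.113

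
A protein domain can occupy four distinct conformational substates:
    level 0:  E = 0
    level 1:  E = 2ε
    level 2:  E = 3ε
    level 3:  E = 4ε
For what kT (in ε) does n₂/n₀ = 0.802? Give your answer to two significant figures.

14 ε

n₂/n₀ = exp[−(E₂−E₀)/kT] = 0.802.
⇒ (E₂−E₀)/kT = ln(1/0.802) = ln(1.247) = 0.2207.
kT = 3ε / 0.2207 = 14 ε.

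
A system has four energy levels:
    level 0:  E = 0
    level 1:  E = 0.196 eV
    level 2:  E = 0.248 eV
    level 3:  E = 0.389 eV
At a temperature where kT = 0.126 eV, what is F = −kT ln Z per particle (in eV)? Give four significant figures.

-0.04207 eV

Eᵢ/kT = 0, 1.55556, 1.96825, 3.08730.
Z = Σ e^(−Eᵢ/kT) = e^(−0) + e^(−1.55556) + e^(−1.96825) + e^(−3.08730) = 1.00000 + 0.211071 + 0.139701 + 0.0456250 = 1.39640.
F = −kT ln Z = −0.126 × ln(1.39640) = −0.126 × 0.333897 = -0.04207 eV.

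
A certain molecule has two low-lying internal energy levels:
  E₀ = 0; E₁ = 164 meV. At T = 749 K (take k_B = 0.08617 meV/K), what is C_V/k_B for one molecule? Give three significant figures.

0.437

k_BT = 0.08617 × 749 K = 64.541 meV.
Eᵢ/kT = 0, 2.5410.
Z = Σ e^(−Eᵢ/kT) = e^(−0) + e^(−2.5410) = 1.0000 + 0.078788 = 1.0788.
⟨E⟩ = 11.977 meV, ⟨E²⟩ = 1964.3 meV².
C_V/k_B = (⟨E²⟩ − ⟨E⟩²)/(kT)² = (1964.3 − 143.45)/4165.5 = 0.437.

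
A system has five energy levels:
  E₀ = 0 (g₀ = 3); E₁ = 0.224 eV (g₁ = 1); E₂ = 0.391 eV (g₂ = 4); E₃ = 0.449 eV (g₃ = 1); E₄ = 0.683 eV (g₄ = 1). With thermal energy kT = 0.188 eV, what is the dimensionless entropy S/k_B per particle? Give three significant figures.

1.80

Eᵢ/kT = 0, 1.1915, 2.0798, 2.3883, 3.6330.
Z = Σ gᵢe^(−Eᵢ/kT) = 3·e^(−0) + 1·e^(−1.1915) + 4·e^(−2.0798) + 1·e^(−2.3883) + 1·e^(−3.6330) = 3.0000 + 0.30377 + 0.49982 + 0.091786 + 0.026437 = 3.9218.
⟨E⟩ = Σ EᵢPᵢ = 0.082294 eV.
S/k_B = ln Z + ⟨E⟩/kT = ln(3.9218) + 0.082294/0.188 = 1.3666 + 0.43773 = 1.80.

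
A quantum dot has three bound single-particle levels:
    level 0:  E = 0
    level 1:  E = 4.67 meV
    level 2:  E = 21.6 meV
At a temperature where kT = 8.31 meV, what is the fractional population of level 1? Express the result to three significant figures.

Eᵢ/kT = 0, 0.56197, 2.5993.
Z = Σ e^(−Eᵢ/kT) = e^(−0) + e^(−0.56197) + e^(−2.5993) = 1.0000 + 0.57008 + 0.074326 = 1.6444.
P₁ = e^(−E₁/kT) / Z = 0.57008/1.6444 = 0.347.

0.347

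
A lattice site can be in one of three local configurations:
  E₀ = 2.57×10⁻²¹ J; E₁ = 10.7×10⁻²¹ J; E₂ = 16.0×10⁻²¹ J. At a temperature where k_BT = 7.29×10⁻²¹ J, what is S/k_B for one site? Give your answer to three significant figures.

0.839

Eᵢ/kT = 0.35254, 1.4678, 2.1948.
Z = Σ e^(−Eᵢ/kT) = e^(−0.35254) + e^(−1.4678) + e^(−2.1948) = 0.70290 + 0.23043 + 0.11138 = 1.0447.
⟨E⟩ = Σ EᵢPᵢ = 5.7951 ×10⁻²¹ J.
S/k_B = ln Z + ⟨E⟩/kT = ln(1.0447) + 5.7951/7.29 = 0.043730 + 0.79494 = 0.839.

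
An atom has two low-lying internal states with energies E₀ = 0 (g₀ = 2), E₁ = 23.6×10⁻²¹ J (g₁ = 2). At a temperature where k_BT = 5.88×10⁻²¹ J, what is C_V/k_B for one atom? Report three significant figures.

Eᵢ/kT = 0, 4.0136.
Z = Σ gᵢe^(−Eᵢ/kT) = 2·e^(−0) + 2·e^(−4.0136) = 2.0000 + 0.036136 = 2.0361.
⟨E⟩ = 0.41884, ⟨E²⟩ = 9.8847.
C_V/k_B = (⟨E²⟩ − ⟨E⟩²)/(kT)² = (9.8847 − 0.17543)/34.574 = 0.281.

0.281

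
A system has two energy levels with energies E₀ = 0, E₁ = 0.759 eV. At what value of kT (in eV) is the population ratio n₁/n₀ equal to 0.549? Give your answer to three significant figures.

1.27 eV

n₁/n₀ = exp[−(E₁−E₀)/kT] = 0.549.
⇒ (E₁−E₀)/kT = ln(1/0.549) = ln(1.8215) = 0.59966.
kT = 0.759 eV / 0.59966 = 1.27 eV.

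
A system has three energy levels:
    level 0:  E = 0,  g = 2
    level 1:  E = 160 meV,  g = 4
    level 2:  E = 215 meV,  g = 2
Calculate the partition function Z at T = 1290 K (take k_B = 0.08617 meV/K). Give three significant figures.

Z = 3.24

k_BT = 0.08617 × 1290 K = 111.16 meV.
Eᵢ/kT = 0, 1.4394, 1.9341.
Z = Σ gᵢe^(−Eᵢ/kT) = 2·e^(−0) + 4·e^(−1.4394) + 2·e^(−1.9341) = 2.0000 + 0.94828 + 0.28911 = 3.2374.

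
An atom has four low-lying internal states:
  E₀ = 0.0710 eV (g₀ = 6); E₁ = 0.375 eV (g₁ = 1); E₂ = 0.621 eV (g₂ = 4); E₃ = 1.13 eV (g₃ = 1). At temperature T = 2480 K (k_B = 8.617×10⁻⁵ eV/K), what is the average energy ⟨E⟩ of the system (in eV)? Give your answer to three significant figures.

0.109 eV

k_BT = 8.617×10⁻⁵ × 2480 K = 0.21370 eV.
Eᵢ/kT = 0.33224, 1.7548, 2.9059, 5.2878.
Z = Σ gᵢe^(−Eᵢ/kT) = 6·e^(−0.33224) + 1·e^(−1.7548) + 4·e^(−2.9059) + 1·e^(−5.2878) = 4.3039 + 0.17294 + 0.21880 + 0.0050529 = 4.7007.
⟨E⟩ = Σ Eᵢ gᵢe^(−Eᵢ/kT) / Z = (0.0710·4.3039 + 0.375·0.17294 + 0.621·0.21880 + 1.13·0.0050529) / 4.7007 = 0.109 eV.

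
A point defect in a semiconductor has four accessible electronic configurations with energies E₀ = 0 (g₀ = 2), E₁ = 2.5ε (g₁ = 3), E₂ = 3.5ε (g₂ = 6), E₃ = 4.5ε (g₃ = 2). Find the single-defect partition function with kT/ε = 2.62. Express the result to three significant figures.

Eᵢ/kT = 0, 0.95420, 1.3359, 1.7176.
Z = Σ gᵢe^(−Eᵢ/kT) = 2·e^(−0) + 3·e^(−0.95420) + 6·e^(−1.3359) + 2·e^(−1.7176) = 2.0000 + 1.1554 + 1.5775 + 0.35899 = 5.0919.

Z = 5.09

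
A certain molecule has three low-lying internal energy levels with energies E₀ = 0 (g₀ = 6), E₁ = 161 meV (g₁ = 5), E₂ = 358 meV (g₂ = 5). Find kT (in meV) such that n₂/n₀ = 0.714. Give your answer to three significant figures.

2320 meV

n₂/n₀ = (g₂/g₀) exp[−(E₂−E₀)/kT] = 0.714.
⇒ (E₂−E₀)/kT = ln((5/6)/0.714) = ln(1.1671) = 0.15452.
kT = 358 meV / 0.15452 = 2320 meV.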